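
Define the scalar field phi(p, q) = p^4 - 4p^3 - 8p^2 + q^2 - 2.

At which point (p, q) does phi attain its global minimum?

(4, 0)

phi(p,q) separates as A(p) + B(q) − 2, so its minimum is min A + min B − 2.
A'(p) = 4p(p - 4)(p + 1) vanishes at p ∈ {-1, 0, 4}; B'(q) = 2q vanishes at q ∈ {0}.
Local minima of A (where A''>0): A(-1)=-3, A(4)=-128. Local minima of B: B(0)=0.
So the global minimum of phi is A(4) + B(0) − 2 = -128 + 0 − 2 = -130, attained at (4, 0).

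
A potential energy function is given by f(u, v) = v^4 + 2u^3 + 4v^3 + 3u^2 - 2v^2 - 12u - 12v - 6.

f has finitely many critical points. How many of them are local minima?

f separates as a function of u plus a function of v, so ∇f=0 decouples.
∂f/∂u = 6(u - 1)(u + 2) = 0 at u ∈ {-2, 1}; ∂f/∂v = 4(v - 1)(v + 1)(v + 3) = 0 at v ∈ {-3, -1, 1}.
The Hessian is diagonal: diag(f_uu, f_vv). Second derivatives: f_uu(-2)=-18, f_uu(1)=18; f_vv(-3)=32, f_vv(-1)=-16, f_vv(1)=32.
Local minima occur where both diagonal entries positive: (1, -3), (1, 1). Count: 2.

2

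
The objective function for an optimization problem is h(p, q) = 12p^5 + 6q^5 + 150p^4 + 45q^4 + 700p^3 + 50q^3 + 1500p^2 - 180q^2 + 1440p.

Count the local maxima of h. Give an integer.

4

h separates as a function of p plus a function of q, so ∇h=0 decouples.
∂h/∂p = 60(p + 1)(p + 2)(p + 3)(p + 4) = 0 at p ∈ {-4, -3, -2, -1}; ∂h/∂q = 30q(q - 1)(q + 3)(q + 4) = 0 at q ∈ {-4, -3, 0, 1}.
The Hessian is diagonal: diag(h_pp, h_qq). Second derivatives: h_pp(-4)=-360, h_pp(-3)=120, h_pp(-2)=-120, h_pp(-1)=360; h_qq(-4)=-600, h_qq(-3)=360, h_qq(0)=-360, h_qq(1)=600.
Local maxima occur where both diagonal entries negative: (-4, -4), (-4, 0), (-2, -4), (-2, 0). Count: 4.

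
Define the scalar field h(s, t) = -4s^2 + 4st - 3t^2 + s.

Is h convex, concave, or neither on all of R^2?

concave

h is quadratic, so its Hessian is the constant matrix H = [[-8, 4], [4, -6]].
det(H) = 32, tr(H) = -14.
det(H) > 0 and tr(H) < 0, so H is negative definite everywhere: concave.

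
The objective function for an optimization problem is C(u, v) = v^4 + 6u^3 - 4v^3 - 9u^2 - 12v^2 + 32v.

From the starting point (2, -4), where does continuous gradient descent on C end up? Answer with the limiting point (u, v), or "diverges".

(1, -2)

C is separable, so gradient descent decouples: u follows -∂C/∂u, v follows -∂C/∂v.
∂C/∂u = 18u(u - 1); at u=2 this is 36, so u decreases.
∂C/∂v = 4(v - 4)(v - 1)(v + 2); at v=-4 this is -320, so v increases.
u converges to its nearest critical value 1 (a local min of the u-part); v converges to -2. The iterate converges to (1, -2).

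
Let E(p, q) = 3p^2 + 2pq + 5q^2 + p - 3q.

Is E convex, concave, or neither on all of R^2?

E is quadratic, so its Hessian is the constant matrix H = [[6, 2], [2, 10]].
det(H) = 56, tr(H) = 16.
det(H) > 0 and tr(H) > 0, so H is positive definite everywhere: convex.

convex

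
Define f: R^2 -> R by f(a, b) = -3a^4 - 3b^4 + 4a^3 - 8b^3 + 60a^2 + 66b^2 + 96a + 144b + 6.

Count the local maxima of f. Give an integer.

f separates as a function of a plus a function of b, so ∇f=0 decouples.
∂f/∂a = -12(a - 4)(a + 1)(a + 2) = 0 at a ∈ {-2, -1, 4}; ∂f/∂b = -12(b - 3)(b + 1)(b + 4) = 0 at b ∈ {-4, -1, 3}.
The Hessian is diagonal: diag(f_aa, f_bb). Second derivatives: f_aa(-2)=-72, f_aa(-1)=60, f_aa(4)=-360; f_bb(-4)=-252, f_bb(-1)=144, f_bb(3)=-336.
Local maxima occur where both diagonal entries negative: (-2, -4), (-2, 3), (4, -4), (4, 3). Count: 4.

4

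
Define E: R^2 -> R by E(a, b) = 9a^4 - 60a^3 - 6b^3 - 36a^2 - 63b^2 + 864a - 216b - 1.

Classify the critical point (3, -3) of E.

The mixed partial ∂²E/∂a∂b is 0, so the Hessian at any point is diag(E_aa, E_bb) = diag(36(3a^2 - 10a - 2), -18(2b + 7)).
At (3, -3): H = diag(-180, -18).
Both eigenvalues are negative, so H is negative definite: a local maximum.

local maximum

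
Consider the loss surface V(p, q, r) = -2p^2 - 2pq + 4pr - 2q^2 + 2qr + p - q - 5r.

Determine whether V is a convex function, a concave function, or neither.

V is quadratic, so its Hessian is the constant matrix H = [[-4, -2, 4], [-2, -4, 2], [4, 2, 0]].
Leading principal minors: -4, 12, 48.
Neither pattern holds ⇒ H is indefinite ⇒ neither convex nor concave.

neither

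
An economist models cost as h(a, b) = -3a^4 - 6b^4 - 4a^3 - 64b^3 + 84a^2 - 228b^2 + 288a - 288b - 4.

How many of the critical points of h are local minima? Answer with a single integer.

h separates as a function of a plus a function of b, so ∇h=0 decouples.
∂h/∂a = -12(a - 4)(a + 2)(a + 3) = 0 at a ∈ {-3, -2, 4}; ∂h/∂b = -24(b + 1)(b + 3)(b + 4) = 0 at b ∈ {-4, -3, -1}.
The Hessian is diagonal: diag(h_aa, h_bb). Second derivatives: h_aa(-3)=-84, h_aa(-2)=72, h_aa(4)=-504; h_bb(-4)=-72, h_bb(-3)=48, h_bb(-1)=-144.
Local minima occur where both diagonal entries positive: (-2, -3). Count: 1.

1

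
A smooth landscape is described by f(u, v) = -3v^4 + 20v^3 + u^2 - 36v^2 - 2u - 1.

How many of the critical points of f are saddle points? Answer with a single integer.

f separates as a function of u plus a function of v, so ∇f=0 decouples.
∂f/∂u = 2(u - 1) = 0 at u ∈ {1}; ∂f/∂v = -12v(v - 3)(v - 2) = 0 at v ∈ {0, 2, 3}.
The Hessian is diagonal: diag(f_uu, f_vv). Second derivatives: f_uu(1)=2; f_vv(0)=-72, f_vv(2)=24, f_vv(3)=-36.
Saddle points occur where the two diagonal entries have opposite signs: (1, 0), (1, 3). Count: 2.

2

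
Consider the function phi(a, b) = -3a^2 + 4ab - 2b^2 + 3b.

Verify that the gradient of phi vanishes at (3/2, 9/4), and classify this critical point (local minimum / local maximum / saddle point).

local maximum

∇phi = (-6a + 4b, 4a - 4b + 3); substituting (3/2, 9/4) gives ∇phi = (0, 0), so (3/2, 9/4) is indeed a critical point.
The Hessian of phi is constant: H = [[-6, 4], [4, -4]].
det(H) = (-6)·(-4) − 4² = 8.
det(H) > 0 and tr(H) = -10 < 0, so H is negative definite and the point is a local maximum.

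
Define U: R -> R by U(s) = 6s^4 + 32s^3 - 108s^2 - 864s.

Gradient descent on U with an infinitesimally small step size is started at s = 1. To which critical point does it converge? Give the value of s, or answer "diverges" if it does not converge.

U'(s) = 24(s - 3)(s + 3)(s + 4), so U'(1) = -960.
Gradient descent moves in the -U' direction, i.e. s is increasing.
The nearest critical point in that direction is s = 3, where U'' = 1008 > 0 (a local minimum). The iterate converges there.

3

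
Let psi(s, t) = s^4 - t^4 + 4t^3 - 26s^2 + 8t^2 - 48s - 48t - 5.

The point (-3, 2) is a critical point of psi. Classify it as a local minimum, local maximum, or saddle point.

local minimum

The mixed partial ∂²psi/∂s∂t is 0, so the Hessian at any point is diag(psi_ss, psi_tt) = diag(4(3s^2 - 13), 4(-3t^2 + 6t + 4)).
At (-3, 2): H = diag(56, 16).
Both eigenvalues are positive, so H is positive definite: a local minimum.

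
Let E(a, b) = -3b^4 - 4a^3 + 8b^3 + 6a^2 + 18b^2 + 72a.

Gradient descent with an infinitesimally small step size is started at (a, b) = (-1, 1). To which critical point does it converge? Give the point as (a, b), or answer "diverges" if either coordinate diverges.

E is separable, so gradient descent decouples: a follows -∂E/∂a, b follows -∂E/∂b.
∂E/∂a = -12(a - 3)(a + 2); at a=-1 this is 48, so a decreases.
∂E/∂b = -12b(b - 3)(b + 1); at b=1 this is 48, so b decreases.
a converges to its nearest critical value -2 (a local min of the a-part); b converges to 0. The iterate converges to (-2, 0).

(-2, 0)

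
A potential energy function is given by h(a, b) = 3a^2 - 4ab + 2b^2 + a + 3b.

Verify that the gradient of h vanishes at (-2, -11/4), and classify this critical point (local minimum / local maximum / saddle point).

∇h = (6a - 4b + 1, -4a + 4b + 3); substituting (-2, -11/4) gives ∇h = (0, 0), so (-2, -11/4) is indeed a critical point.
The Hessian of h is constant: H = [[6, -4], [-4, 4]].
det(H) = 6·4 − (-4)² = 8.
det(H) > 0 and tr(H) = 10 > 0, so H is positive definite and the point is a local minimum.

local minimum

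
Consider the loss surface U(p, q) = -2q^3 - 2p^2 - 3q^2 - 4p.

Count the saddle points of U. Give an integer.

U separates as a function of p plus a function of q, so ∇U=0 decouples.
∂U/∂p = -4(p + 1) = 0 at p ∈ {-1}; ∂U/∂q = -6q(q + 1) = 0 at q ∈ {-1, 0}.
The Hessian is diagonal: diag(U_pp, U_qq). Second derivatives: U_pp(-1)=-4; U_qq(-1)=6, U_qq(0)=-6.
Saddle points occur where the two diagonal entries have opposite signs: (-1, -1). Count: 1.

1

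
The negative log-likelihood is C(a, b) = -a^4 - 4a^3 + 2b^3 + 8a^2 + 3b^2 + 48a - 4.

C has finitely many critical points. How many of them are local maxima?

C separates as a function of a plus a function of b, so ∇C=0 decouples.
∂C/∂a = -4(a - 2)(a + 2)(a + 3) = 0 at a ∈ {-3, -2, 2}; ∂C/∂b = 6b(b + 1) = 0 at b ∈ {-1, 0}.
The Hessian is diagonal: diag(C_aa, C_bb). Second derivatives: C_aa(-3)=-20, C_aa(-2)=16, C_aa(2)=-80; C_bb(-1)=-6, C_bb(0)=6.
Local maxima occur where both diagonal entries negative: (-3, -1), (2, -1). Count: 2.

2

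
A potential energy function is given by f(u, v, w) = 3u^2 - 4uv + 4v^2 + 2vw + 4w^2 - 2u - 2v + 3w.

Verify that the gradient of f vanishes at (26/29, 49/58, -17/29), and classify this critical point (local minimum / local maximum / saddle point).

local minimum

∇f = (6u - 4v - 2, -4u + 8v + 2w - 2, 2v + 8w + 3); substituting (26/29, 49/58, -17/29) gives ∇f = (0, 0, 0), so (26/29, 49/58, -17/29) is indeed a critical point.
The Hessian is constant: H = [[6, -4, 0], [-4, 8, 2], [0, 2, 8]].
Leading principal minors: Δ₁ = 6, Δ₂ = 32, Δ₃ = 232.
All leading minors are positive, so H is positive definite: a local minimum.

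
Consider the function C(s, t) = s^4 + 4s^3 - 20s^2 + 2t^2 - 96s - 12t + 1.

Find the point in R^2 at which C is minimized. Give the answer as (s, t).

C(s,t) separates as P(s) + Q(t) + 1, so its minimum is min P + min Q + 1.
P'(s) = 4(s - 3)(s + 2)(s + 4) vanishes at s ∈ {-4, -2, 3}; Q'(t) = 4(t - 3) vanishes at t ∈ {3}.
Local minima of P (where P''>0): P(-4)=64, P(3)=-279. Local minima of Q: Q(3)=-18.
So the global minimum of C is P(3) + Q(3) + 1 = -279 − 18 + 1 = -296, attained at (3, 3).

(3, 3)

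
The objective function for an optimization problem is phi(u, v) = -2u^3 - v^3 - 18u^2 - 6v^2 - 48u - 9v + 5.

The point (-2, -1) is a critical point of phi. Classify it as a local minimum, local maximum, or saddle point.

The mixed partial ∂²phi/∂u∂v is 0, so the Hessian at any point is diag(phi_uu, phi_vv) = diag(-12(u + 3), -6(v + 2)).
At (-2, -1): H = diag(-12, -6).
Both eigenvalues are negative, so H is negative definite: a local maximum.

local maximum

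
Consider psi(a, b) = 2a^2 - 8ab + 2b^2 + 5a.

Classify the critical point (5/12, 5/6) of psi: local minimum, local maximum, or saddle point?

saddle point

The Hessian of psi is constant: H = [[4, -8], [-8, 4]].
det(H) = 4·4 − (-8)² = -48.
Since det(H) < 0, H is indefinite and the critical point is a saddle point.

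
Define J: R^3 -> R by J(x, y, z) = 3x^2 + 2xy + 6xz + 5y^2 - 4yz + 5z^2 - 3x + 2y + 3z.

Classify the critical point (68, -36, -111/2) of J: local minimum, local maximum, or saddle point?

The Hessian is constant: H = [[6, 2, 6], [2, 10, -4], [6, -4, 10]].
Leading principal minors: Δ₁ = 6, Δ₂ = 56, Δ₃ = 8.
All leading minors are positive, so H is positive definite: a local minimum.

local minimum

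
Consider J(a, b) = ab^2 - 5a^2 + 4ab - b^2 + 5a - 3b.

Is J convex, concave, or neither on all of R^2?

The term ab^2 is cubic, so the Hessian is not constant.
∂²J/∂b² = 2a - 2, which takes both signs as a varies (negative for sufficiently negative a). A diagonal entry of the Hessian changing sign means the Hessian is neither positive- nor negative-semidefinite on all of R^2.

neither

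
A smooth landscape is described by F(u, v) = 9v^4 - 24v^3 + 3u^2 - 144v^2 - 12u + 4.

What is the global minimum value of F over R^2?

F(u,v) separates as P(u) + Q(v) + 4, so its minimum is min P + min Q + 4.
P'(u) = 6u - 12 vanishes at u ∈ {2}; Q'(v) = 36v(v - 4)(v + 2) vanishes at v ∈ {-2, 0, 4}.
Local minima of P (where P''>0): P(2)=-12. Local minima of Q: Q(-2)=-240, Q(4)=-1536.
So the global minimum of F is P(2) + Q(4) + 4 = -12 − 1536 + 4 = -1544, attained at (2, 4).

-1544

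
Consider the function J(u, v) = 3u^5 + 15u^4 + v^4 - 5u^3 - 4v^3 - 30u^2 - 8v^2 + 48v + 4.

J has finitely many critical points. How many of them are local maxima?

2

J separates as a function of u plus a function of v, so ∇J=0 decouples.
∂J/∂u = 15u(u - 1)(u + 1)(u + 4) = 0 at u ∈ {-4, -1, 0, 1}; ∂J/∂v = 4(v - 3)(v - 2)(v + 2) = 0 at v ∈ {-2, 2, 3}.
The Hessian is diagonal: diag(J_uu, J_vv). Second derivatives: J_uu(-4)=-900, J_uu(-1)=90, J_uu(0)=-60, J_uu(1)=150; J_vv(-2)=80, J_vv(2)=-16, J_vv(3)=20.
Local maxima occur where both diagonal entries negative: (-4, 2), (0, 2). Count: 2.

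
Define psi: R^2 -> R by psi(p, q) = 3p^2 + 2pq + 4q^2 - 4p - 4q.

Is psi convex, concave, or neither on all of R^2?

psi is quadratic, so its Hessian is the constant matrix H = [[6, 2], [2, 8]].
det(H) = 44, tr(H) = 14.
det(H) > 0 and tr(H) > 0, so H is positive definite everywhere: convex.

convex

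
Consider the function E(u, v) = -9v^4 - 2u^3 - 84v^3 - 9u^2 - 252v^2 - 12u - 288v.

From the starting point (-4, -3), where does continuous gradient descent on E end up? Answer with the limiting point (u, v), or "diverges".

(-2, -2)

E is separable, so gradient descent decouples: u follows -∂E/∂u, v follows -∂E/∂v.
∂E/∂u = -6(u + 1)(u + 2); at u=-4 this is -36, so u increases.
∂E/∂v = -36(v + 1)(v + 2)(v + 4); at v=-3 this is -72, so v increases.
u converges to its nearest critical value -2 (a local min of the u-part); v converges to -2. The iterate converges to (-2, -2).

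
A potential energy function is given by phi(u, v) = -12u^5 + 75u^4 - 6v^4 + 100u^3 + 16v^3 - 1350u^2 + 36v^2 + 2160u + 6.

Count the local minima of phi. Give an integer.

phi separates as a function of u plus a function of v, so ∇phi=0 decouples.
∂phi/∂u = -60(u - 4)(u - 3)(u - 1)(u + 3) = 0 at u ∈ {-3, 1, 3, 4}; ∂phi/∂v = -24v(v - 3)(v + 1) = 0 at v ∈ {-1, 0, 3}.
The Hessian is diagonal: diag(phi_uu, phi_vv). Second derivatives: phi_uu(-3)=10080, phi_uu(1)=-1440, phi_uu(3)=720, phi_uu(4)=-1260; phi_vv(-1)=-96, phi_vv(0)=72, phi_vv(3)=-288.
Local minima occur where both diagonal entries positive: (-3, 0), (3, 0). Count: 2.

2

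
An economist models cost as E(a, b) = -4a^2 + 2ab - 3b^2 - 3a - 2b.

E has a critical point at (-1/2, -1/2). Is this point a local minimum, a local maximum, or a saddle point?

local maximum

The Hessian of E is constant: H = [[-8, 2], [2, -6]].
det(H) = (-8)·(-6) − 2² = 44.
det(H) > 0 and tr(H) = -14 < 0, so H is negative definite and the point is a local maximum.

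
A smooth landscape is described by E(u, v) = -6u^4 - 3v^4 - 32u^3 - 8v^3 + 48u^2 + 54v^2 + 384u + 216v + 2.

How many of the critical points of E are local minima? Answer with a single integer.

E separates as a function of u plus a function of v, so ∇E=0 decouples.
∂E/∂u = -24(u - 2)(u + 2)(u + 4) = 0 at u ∈ {-4, -2, 2}; ∂E/∂v = -12(v - 3)(v + 2)(v + 3) = 0 at v ∈ {-3, -2, 3}.
The Hessian is diagonal: diag(E_uu, E_vv). Second derivatives: E_uu(-4)=-288, E_uu(-2)=192, E_uu(2)=-576; E_vv(-3)=-72, E_vv(-2)=60, E_vv(3)=-360.
Local minima occur where both diagonal entries positive: (-2, -2). Count: 1.

1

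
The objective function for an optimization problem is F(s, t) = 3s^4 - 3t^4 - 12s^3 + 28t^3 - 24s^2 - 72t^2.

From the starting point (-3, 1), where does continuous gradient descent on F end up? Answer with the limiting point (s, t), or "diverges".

(-1, 3)

F is separable, so gradient descent decouples: s follows -∂F/∂s, t follows -∂F/∂t.
∂F/∂s = 12s(s - 4)(s + 1); at s=-3 this is -504, so s increases.
∂F/∂t = -12t(t - 4)(t - 3); at t=1 this is -72, so t increases.
s converges to its nearest critical value -1 (a local min of the s-part); t converges to 3. The iterate converges to (-1, 3).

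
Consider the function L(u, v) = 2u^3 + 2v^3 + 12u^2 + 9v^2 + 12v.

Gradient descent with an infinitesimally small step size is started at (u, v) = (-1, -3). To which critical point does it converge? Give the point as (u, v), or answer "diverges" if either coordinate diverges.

diverges

L is separable, so gradient descent decouples: u follows -∂L/∂u, v follows -∂L/∂v.
∂L/∂u = 6u(u + 4); at u=-1 this is -18, so u increases.
∂L/∂v = 6(v + 1)(v + 2); at v=-3 this is 12, so v decreases.
The v-coordinate has no critical point in that direction and runs off to infinity.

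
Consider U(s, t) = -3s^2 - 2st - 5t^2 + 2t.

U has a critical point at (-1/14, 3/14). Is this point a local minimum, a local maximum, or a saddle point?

local maximum

The Hessian of U is constant: H = [[-6, -2], [-2, -10]].
det(H) = (-6)·(-10) − (-2)² = 56.
det(H) > 0 and tr(H) = -16 < 0, so H is negative definite and the point is a local maximum.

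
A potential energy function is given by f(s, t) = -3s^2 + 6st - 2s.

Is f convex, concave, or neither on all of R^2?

f is quadratic, so its Hessian is the constant matrix H = [[-6, 6], [6, 0]].
det(H) = -36, tr(H) = -6.
det(H) < 0, so H is indefinite: neither convex nor concave.

neither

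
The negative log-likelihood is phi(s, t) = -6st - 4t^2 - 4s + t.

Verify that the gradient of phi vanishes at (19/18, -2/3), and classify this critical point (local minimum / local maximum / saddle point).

saddle point

∇phi = (-6t - 4, -6s - 8t + 1); substituting (19/18, -2/3) gives ∇phi = (0, 0), so (19/18, -2/3) is indeed a critical point.
The Hessian of phi is constant: H = [[0, -6], [-6, -8]].
det(H) = 0·(-8) − (-6)² = -36.
Since det(H) < 0, H is indefinite and the critical point is a saddle point.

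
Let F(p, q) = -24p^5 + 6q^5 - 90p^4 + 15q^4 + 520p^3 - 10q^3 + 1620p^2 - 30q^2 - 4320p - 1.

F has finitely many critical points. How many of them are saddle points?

8

F separates as a function of p plus a function of q, so ∇F=0 decouples.
∂F/∂p = -120(p - 3)(p - 1)(p + 3)(p + 4) = 0 at p ∈ {-4, -3, 1, 3}; ∂F/∂q = 30q(q - 1)(q + 1)(q + 2) = 0 at q ∈ {-2, -1, 0, 1}.
The Hessian is diagonal: diag(F_pp, F_qq). Second derivatives: F_pp(-4)=4200, F_pp(-3)=-2880, F_pp(1)=4800, F_pp(3)=-10080; F_qq(-2)=-180, F_qq(-1)=60, F_qq(0)=-60, F_qq(1)=180.
Saddle points occur where the two diagonal entries have opposite signs: (-4, -2), (-4, 0), (-3, -1), (-3, 1), (1, -2), (1, 0), (3, -1), (3, 1). Count: 8.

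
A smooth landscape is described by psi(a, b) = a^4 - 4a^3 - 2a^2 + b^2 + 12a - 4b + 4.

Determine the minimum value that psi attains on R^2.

psi(a,b) separates as P(a) + Q(b) + 4, so its minimum is min P + min Q + 4.
P'(a) = 4(a - 3)(a - 1)(a + 1) vanishes at a ∈ {-1, 1, 3}; Q'(b) = 2b - 4 vanishes at b ∈ {2}.
Local minima of P (where P''>0): P(-1)=-9, P(3)=-9. Local minima of Q: Q(2)=-4.
So the global minimum of psi is P(-1) + Q(2) + 4 = -9 − 4 + 4 = -9, attained at (-1, 2).

-9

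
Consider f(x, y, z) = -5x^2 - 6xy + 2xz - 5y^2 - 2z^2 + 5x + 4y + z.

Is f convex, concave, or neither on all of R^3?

f is quadratic, so its Hessian is the constant matrix H = [[-10, -6, 2], [-6, -10, 0], [2, 0, -4]].
Leading principal minors: -10, 64, -216.
Signs alternate −, +, − ⇒ H ≺ 0 ⇒ concave.

concave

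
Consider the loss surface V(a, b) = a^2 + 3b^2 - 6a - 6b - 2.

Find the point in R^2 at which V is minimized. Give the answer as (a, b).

(3, 1)

V(a,b) separates as P(a) + Q(b) − 2, so its minimum is min P + min Q − 2.
P'(a) = 2a - 6 vanishes at a ∈ {3}; Q'(b) = 6b - 6 vanishes at b ∈ {1}.
Local minima of P (where P''>0): P(3)=-9. Local minima of Q: Q(1)=-3.
So the global minimum of V is P(3) + Q(1) − 2 = -9 − 3 − 2 = -14, attained at (3, 1).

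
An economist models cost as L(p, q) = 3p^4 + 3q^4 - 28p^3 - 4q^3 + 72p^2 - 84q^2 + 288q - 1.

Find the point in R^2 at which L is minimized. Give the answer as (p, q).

L(p,q) separates as A(p) + B(q) − 1, so its minimum is min A + min B − 1.
A'(p) = 12p(p - 4)(p - 3) vanishes at p ∈ {0, 3, 4}; B'(q) = 12(q - 3)(q - 2)(q + 4) vanishes at q ∈ {-4, 2, 3}.
Local minima of A (where A''>0): A(0)=0, A(4)=128. Local minima of B: B(-4)=-1472, B(3)=243.
So the global minimum of L is A(0) + B(-4) − 1 = 0 − 1472 − 1 = -1473, attained at (0, -4).

(0, -4)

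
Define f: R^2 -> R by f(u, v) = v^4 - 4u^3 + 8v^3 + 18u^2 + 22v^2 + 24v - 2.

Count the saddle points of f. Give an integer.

3

f separates as a function of u plus a function of v, so ∇f=0 decouples.
∂f/∂u = -12u(u - 3) = 0 at u ∈ {0, 3}; ∂f/∂v = 4(v + 1)(v + 2)(v + 3) = 0 at v ∈ {-3, -2, -1}.
The Hessian is diagonal: diag(f_uu, f_vv). Second derivatives: f_uu(0)=36, f_uu(3)=-36; f_vv(-3)=8, f_vv(-2)=-4, f_vv(-1)=8.
Saddle points occur where the two diagonal entries have opposite signs: (0, -2), (3, -3), (3, -1). Count: 3.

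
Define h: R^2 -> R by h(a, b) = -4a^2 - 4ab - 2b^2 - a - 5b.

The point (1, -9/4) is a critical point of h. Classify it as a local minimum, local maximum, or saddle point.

The Hessian of h is constant: H = [[-8, -4], [-4, -4]].
det(H) = (-8)·(-4) − (-4)² = 16.
det(H) > 0 and tr(H) = -12 < 0, so H is negative definite and the point is a local maximum.

local maximum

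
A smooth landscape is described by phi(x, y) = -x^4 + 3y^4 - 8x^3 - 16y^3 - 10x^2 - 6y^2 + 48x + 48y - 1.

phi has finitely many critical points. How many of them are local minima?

phi separates as a function of x plus a function of y, so ∇phi=0 decouples.
∂phi/∂x = -4(x - 1)(x + 3)(x + 4) = 0 at x ∈ {-4, -3, 1}; ∂phi/∂y = 12(y - 4)(y - 1)(y + 1) = 0 at y ∈ {-1, 1, 4}.
The Hessian is diagonal: diag(phi_xx, phi_yy). Second derivatives: phi_xx(-4)=-20, phi_xx(-3)=16, phi_xx(1)=-80; phi_yy(-1)=120, phi_yy(1)=-72, phi_yy(4)=180.
Local minima occur where both diagonal entries positive: (-3, -1), (-3, 4). Count: 2.

2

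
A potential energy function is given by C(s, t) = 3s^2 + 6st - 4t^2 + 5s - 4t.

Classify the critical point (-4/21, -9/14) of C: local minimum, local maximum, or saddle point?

The Hessian of C is constant: H = [[6, 6], [6, -8]].
det(H) = 6·(-8) − 6² = -84.
Since det(H) < 0, H is indefinite and the critical point is a saddle point.

saddle point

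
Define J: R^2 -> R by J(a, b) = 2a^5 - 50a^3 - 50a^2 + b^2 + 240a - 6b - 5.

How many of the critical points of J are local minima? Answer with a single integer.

J separates as a function of a plus a function of b, so ∇J=0 decouples.
∂J/∂a = 10(a - 4)(a - 1)(a + 2)(a + 3) = 0 at a ∈ {-3, -2, 1, 4}; ∂J/∂b = 2(b - 3) = 0 at b ∈ {3}.
The Hessian is diagonal: diag(J_aa, J_bb). Second derivatives: J_aa(-3)=-280, J_aa(-2)=180, J_aa(1)=-360, J_aa(4)=1260; J_bb(3)=2.
Local minima occur where both diagonal entries positive: (-2, 3), (4, 3). Count: 2.

2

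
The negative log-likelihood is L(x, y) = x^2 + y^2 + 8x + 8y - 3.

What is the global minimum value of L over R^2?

L(x,y) separates as P(x) + Q(y) − 3, so its minimum is min P + min Q − 3.
P'(x) = 2x + 8 vanishes at x ∈ {-4}; Q'(y) = 2y + 8 vanishes at y ∈ {-4}.
Local minima of P (where P''>0): P(-4)=-16. Local minima of Q: Q(-4)=-16.
So the global minimum of L is P(-4) + Q(-4) − 3 = -16 − 16 − 3 = -35, attained at (-4, -4).

-35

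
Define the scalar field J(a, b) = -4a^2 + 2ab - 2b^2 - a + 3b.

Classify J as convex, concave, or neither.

concave

J is quadratic, so its Hessian is the constant matrix H = [[-8, 2], [2, -4]].
det(H) = 28, tr(H) = -12.
det(H) > 0 and tr(H) < 0, so H is negative definite everywhere: concave.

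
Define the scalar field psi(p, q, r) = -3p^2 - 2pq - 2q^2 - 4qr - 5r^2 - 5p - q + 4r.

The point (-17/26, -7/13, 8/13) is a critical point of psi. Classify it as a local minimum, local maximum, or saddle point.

The Hessian is constant: H = [[-6, -2, 0], [-2, -4, -4], [0, -4, -10]].
Leading principal minors: Δ₁ = -6, Δ₂ = 20, Δ₃ = -104.
The minors alternate sign starting negative (−, +, −), so H is negative definite: a local maximum.

local maximum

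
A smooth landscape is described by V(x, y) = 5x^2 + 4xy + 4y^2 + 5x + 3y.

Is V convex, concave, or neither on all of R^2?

convex

V is quadratic, so its Hessian is the constant matrix H = [[10, 4], [4, 8]].
det(H) = 64, tr(H) = 18.
det(H) > 0 and tr(H) > 0, so H is positive definite everywhere: convex.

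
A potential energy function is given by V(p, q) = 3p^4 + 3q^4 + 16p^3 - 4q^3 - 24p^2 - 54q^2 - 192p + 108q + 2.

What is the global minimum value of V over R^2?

V(p,q) separates as A(p) + B(q) + 2, so its minimum is min A + min B + 2.
A'(p) = 12(p - 2)(p + 2)(p + 4) vanishes at p ∈ {-4, -2, 2}; B'(q) = 12(q - 3)(q - 1)(q + 3) vanishes at q ∈ {-3, 1, 3}.
Local minima of A (where A''>0): A(-4)=128, A(2)=-304. Local minima of B: B(-3)=-459, B(3)=-27.
So the global minimum of V is A(2) + B(-3) + 2 = -304 − 459 + 2 = -761, attained at (2, -3).

-761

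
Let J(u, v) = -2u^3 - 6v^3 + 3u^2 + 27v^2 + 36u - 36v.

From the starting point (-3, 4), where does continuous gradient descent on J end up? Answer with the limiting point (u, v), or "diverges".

diverges

J is separable, so gradient descent decouples: u follows -∂J/∂u, v follows -∂J/∂v.
∂J/∂u = -6(u - 3)(u + 2); at u=-3 this is -36, so u increases.
∂J/∂v = -18(v - 2)(v - 1); at v=4 this is -108, so v increases.
The v-coordinate has no critical point in that direction and runs off to infinity.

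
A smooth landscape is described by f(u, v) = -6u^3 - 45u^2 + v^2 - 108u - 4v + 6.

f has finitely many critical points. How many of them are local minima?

1

f separates as a function of u plus a function of v, so ∇f=0 decouples.
∂f/∂u = -18(u + 2)(u + 3) = 0 at u ∈ {-3, -2}; ∂f/∂v = 2(v - 2) = 0 at v ∈ {2}.
The Hessian is diagonal: diag(f_uu, f_vv). Second derivatives: f_uu(-3)=18, f_uu(-2)=-18; f_vv(2)=2.
Local minima occur where both diagonal entries positive: (-3, 2). Count: 1.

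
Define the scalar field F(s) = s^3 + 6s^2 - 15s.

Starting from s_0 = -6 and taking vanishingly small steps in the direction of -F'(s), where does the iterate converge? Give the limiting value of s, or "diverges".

diverges

F'(s) = 3(s - 1)(s + 5), so F'(-6) = 21.
Gradient descent moves in the -F' direction, i.e. s is decreasing.
There is no critical point below s=-6, and F' keeps the same sign, so the iterate runs off to −∞.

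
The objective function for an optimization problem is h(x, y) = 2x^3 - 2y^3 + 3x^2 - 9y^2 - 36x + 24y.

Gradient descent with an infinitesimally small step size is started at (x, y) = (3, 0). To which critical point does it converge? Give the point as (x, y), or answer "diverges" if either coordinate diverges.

h is separable, so gradient descent decouples: x follows -∂h/∂x, y follows -∂h/∂y.
∂h/∂x = 6(x - 2)(x + 3); at x=3 this is 36, so x decreases.
∂h/∂y = -6(y - 1)(y + 4); at y=0 this is 24, so y decreases.
x converges to its nearest critical value 2 (a local min of the x-part); y converges to -4. The iterate converges to (2, -4).

(2, -4)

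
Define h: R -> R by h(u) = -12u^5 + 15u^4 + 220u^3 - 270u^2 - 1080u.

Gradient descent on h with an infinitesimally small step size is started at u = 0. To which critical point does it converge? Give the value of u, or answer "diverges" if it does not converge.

2

h'(u) = -60(u - 3)(u - 2)(u + 1)(u + 3), so h'(0) = -1080.
Gradient descent moves in the -h' direction, i.e. u is increasing.
The nearest critical point in that direction is u = 2, where h'' = 900 > 0 (a local minimum). The iterate converges there.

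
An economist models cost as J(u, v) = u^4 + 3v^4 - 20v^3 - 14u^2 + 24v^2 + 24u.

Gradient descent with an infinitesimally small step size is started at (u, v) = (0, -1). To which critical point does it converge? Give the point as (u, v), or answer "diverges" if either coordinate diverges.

J is separable, so gradient descent decouples: u follows -∂J/∂u, v follows -∂J/∂v.
∂J/∂u = 4(u - 2)(u - 1)(u + 3); at u=0 this is 24, so u decreases.
∂J/∂v = 12v(v - 4)(v - 1); at v=-1 this is -120, so v increases.
u converges to its nearest critical value -3 (a local min of the u-part); v converges to 0. The iterate converges to (-3, 0).

(-3, 0)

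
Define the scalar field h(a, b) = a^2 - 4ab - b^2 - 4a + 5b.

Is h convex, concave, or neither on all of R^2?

h is quadratic, so its Hessian is the constant matrix H = [[2, -4], [-4, -2]].
det(H) = -20, tr(H) = 0.
det(H) < 0, so H is indefinite: neither convex nor concave.

neither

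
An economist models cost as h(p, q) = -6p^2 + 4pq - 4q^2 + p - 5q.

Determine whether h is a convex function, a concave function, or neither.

h is quadratic, so its Hessian is the constant matrix H = [[-12, 4], [4, -8]].
det(H) = 80, tr(H) = -20.
det(H) > 0 and tr(H) < 0, so H is negative definite everywhere: concave.

concave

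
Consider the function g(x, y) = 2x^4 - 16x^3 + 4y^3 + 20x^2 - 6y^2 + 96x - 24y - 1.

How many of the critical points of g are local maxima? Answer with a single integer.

g separates as a function of x plus a function of y, so ∇g=0 decouples.
∂g/∂x = 8(x - 4)(x - 3)(x + 1) = 0 at x ∈ {-1, 3, 4}; ∂g/∂y = 12(y - 2)(y + 1) = 0 at y ∈ {-1, 2}.
The Hessian is diagonal: diag(g_xx, g_yy). Second derivatives: g_xx(-1)=160, g_xx(3)=-32, g_xx(4)=40; g_yy(-1)=-36, g_yy(2)=36.
Local maxima occur where both diagonal entries negative: (3, -1). Count: 1.

1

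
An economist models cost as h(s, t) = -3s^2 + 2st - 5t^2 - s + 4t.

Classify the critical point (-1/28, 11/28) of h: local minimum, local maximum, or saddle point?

The Hessian of h is constant: H = [[-6, 2], [2, -10]].
det(H) = (-6)·(-10) − 2² = 56.
det(H) > 0 and tr(H) = -16 < 0, so H is negative definite and the point is a local maximum.

local maximum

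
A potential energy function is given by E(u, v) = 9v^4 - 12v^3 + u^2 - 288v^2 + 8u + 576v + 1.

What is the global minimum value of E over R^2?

E(u,v) separates as P(u) + Q(v) + 1, so its minimum is min P + min Q + 1.
P'(u) = 2u + 8 vanishes at u ∈ {-4}; Q'(v) = 36(v - 4)(v - 1)(v + 4) vanishes at v ∈ {-4, 1, 4}.
Local minima of P (where P''>0): P(-4)=-16. Local minima of Q: Q(-4)=-3840, Q(4)=-768.
So the global minimum of E is P(-4) + Q(-4) + 1 = -16 − 3840 + 1 = -3855, attained at (-4, -4).

-3855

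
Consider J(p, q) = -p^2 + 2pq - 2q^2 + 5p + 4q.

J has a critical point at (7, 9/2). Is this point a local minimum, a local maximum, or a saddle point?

The Hessian of J is constant: H = [[-2, 2], [2, -4]].
det(H) = (-2)·(-4) − 2² = 4.
det(H) > 0 and tr(H) = -6 < 0, so H is negative definite and the point is a local maximum.

local maximum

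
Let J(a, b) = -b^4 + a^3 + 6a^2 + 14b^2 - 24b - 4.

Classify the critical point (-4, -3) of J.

local maximum

The mixed partial ∂²J/∂a∂b is 0, so the Hessian at any point is diag(J_aa, J_bb) = diag(6(a + 2), 4(-3b^2 + 7)).
At (-4, -3): H = diag(-12, -80).
Both eigenvalues are negative, so H is negative definite: a local maximum.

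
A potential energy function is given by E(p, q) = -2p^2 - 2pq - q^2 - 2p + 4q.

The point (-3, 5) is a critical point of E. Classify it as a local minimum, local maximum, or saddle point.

The Hessian of E is constant: H = [[-4, -2], [-2, -2]].
det(H) = (-4)·(-2) − (-2)² = 4.
det(H) > 0 and tr(H) = -6 < 0, so H is negative definite and the point is a local maximum.

local maximum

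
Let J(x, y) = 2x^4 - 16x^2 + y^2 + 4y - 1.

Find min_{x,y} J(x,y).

J(x,y) separates as P(x) + Q(y) − 1, so its minimum is min P + min Q − 1.
P'(x) = 8x(x - 2)(x + 2) vanishes at x ∈ {-2, 0, 2}; Q'(y) = 2y + 4 vanishes at y ∈ {-2}.
Local minima of P (where P''>0): P(-2)=-32, P(2)=-32. Local minima of Q: Q(-2)=-4.
So the global minimum of J is P(-2) + Q(-2) − 1 = -32 − 4 − 1 = -37, attained at (-2, -2).

-37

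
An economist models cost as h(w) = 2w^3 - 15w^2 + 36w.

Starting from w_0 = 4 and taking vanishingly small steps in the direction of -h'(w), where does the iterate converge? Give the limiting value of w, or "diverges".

h'(w) = 6(w - 3)(w - 2), so h'(4) = 12.
Gradient descent moves in the -h' direction, i.e. w is decreasing.
The nearest critical point in that direction is w = 3, where h'' = 6 > 0 (a local minimum). The iterate converges there.

3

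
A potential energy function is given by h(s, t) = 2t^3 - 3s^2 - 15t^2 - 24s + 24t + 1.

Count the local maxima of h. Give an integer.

1

h separates as a function of s plus a function of t, so ∇h=0 decouples.
∂h/∂s = -6(s + 4) = 0 at s ∈ {-4}; ∂h/∂t = 6(t - 4)(t - 1) = 0 at t ∈ {1, 4}.
The Hessian is diagonal: diag(h_ss, h_tt). Second derivatives: h_ss(-4)=-6; h_tt(1)=-18, h_tt(4)=18.
Local maxima occur where both diagonal entries negative: (-4, 1). Count: 1.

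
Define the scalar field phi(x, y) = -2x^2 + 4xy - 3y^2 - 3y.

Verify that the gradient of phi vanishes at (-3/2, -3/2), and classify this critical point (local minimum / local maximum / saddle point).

local maximum

∇phi = (-4x + 4y, 4x - 6y - 3); substituting (-3/2, -3/2) gives ∇phi = (0, 0), so (-3/2, -3/2) is indeed a critical point.
The Hessian of phi is constant: H = [[-4, 4], [4, -6]].
det(H) = (-4)·(-6) − 4² = 8.
det(H) > 0 and tr(H) = -10 < 0, so H is negative definite and the point is a local maximum.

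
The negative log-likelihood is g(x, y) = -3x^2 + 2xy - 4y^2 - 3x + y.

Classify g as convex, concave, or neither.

g is quadratic, so its Hessian is the constant matrix H = [[-6, 2], [2, -8]].
det(H) = 44, tr(H) = -14.
det(H) > 0 and tr(H) < 0, so H is negative definite everywhere: concave.

concave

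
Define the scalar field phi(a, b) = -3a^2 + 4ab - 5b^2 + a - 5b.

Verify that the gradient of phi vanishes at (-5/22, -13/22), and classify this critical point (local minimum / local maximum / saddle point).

∇phi = (-6a + 4b + 1, 4a - 10b - 5); substituting (-5/22, -13/22) gives ∇phi = (0, 0), so (-5/22, -13/22) is indeed a critical point.
The Hessian of phi is constant: H = [[-6, 4], [4, -10]].
det(H) = (-6)·(-10) − 4² = 44.
det(H) > 0 and tr(H) = -16 < 0, so H is negative definite and the point is a local maximum.

local maximum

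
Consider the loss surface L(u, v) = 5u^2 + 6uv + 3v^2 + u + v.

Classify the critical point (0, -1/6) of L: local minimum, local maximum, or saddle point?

The Hessian of L is constant: H = [[10, 6], [6, 6]].
det(H) = 10·6 − 6² = 24.
det(H) > 0 and tr(H) = 16 > 0, so H is positive definite and the point is a local minimum.

local minimum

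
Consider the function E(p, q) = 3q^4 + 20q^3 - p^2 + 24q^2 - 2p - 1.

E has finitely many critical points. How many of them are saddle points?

2

E separates as a function of p plus a function of q, so ∇E=0 decouples.
∂E/∂p = -2(p + 1) = 0 at p ∈ {-1}; ∂E/∂q = 12q(q + 1)(q + 4) = 0 at q ∈ {-4, -1, 0}.
The Hessian is diagonal: diag(E_pp, E_qq). Second derivatives: E_pp(-1)=-2; E_qq(-4)=144, E_qq(-1)=-36, E_qq(0)=48.
Saddle points occur where the two diagonal entries have opposite signs: (-1, -4), (-1, 0). Count: 2.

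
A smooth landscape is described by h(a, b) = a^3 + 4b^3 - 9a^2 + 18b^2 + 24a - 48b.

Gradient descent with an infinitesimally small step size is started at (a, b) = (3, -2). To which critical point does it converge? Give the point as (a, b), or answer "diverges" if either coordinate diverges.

h is separable, so gradient descent decouples: a follows -∂h/∂a, b follows -∂h/∂b.
∂h/∂a = 3(a - 4)(a - 2); at a=3 this is -3, so a increases.
∂h/∂b = 12(b - 1)(b + 4); at b=-2 this is -72, so b increases.
a converges to its nearest critical value 4 (a local min of the a-part); b converges to 1. The iterate converges to (4, 1).

(4, 1)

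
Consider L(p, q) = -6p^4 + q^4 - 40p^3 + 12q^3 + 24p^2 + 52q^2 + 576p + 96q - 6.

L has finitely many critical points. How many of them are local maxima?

L separates as a function of p plus a function of q, so ∇L=0 decouples.
∂L/∂p = -24(p - 2)(p + 3)(p + 4) = 0 at p ∈ {-4, -3, 2}; ∂L/∂q = 4(q + 2)(q + 3)(q + 4) = 0 at q ∈ {-4, -3, -2}.
The Hessian is diagonal: diag(L_pp, L_qq). Second derivatives: L_pp(-4)=-144, L_pp(-3)=120, L_pp(2)=-720; L_qq(-4)=8, L_qq(-3)=-4, L_qq(-2)=8.
Local maxima occur where both diagonal entries negative: (-4, -3), (2, -3). Count: 2.

2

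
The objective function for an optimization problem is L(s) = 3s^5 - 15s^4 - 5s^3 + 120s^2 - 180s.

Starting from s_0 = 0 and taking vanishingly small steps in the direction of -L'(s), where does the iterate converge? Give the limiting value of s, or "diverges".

1

L'(s) = 15(s - 3)(s - 2)(s - 1)(s + 2), so L'(0) = -180.
Gradient descent moves in the -L' direction, i.e. s is increasing.
The nearest critical point in that direction is s = 1, where L'' = 90 > 0 (a local minimum). The iterate converges there.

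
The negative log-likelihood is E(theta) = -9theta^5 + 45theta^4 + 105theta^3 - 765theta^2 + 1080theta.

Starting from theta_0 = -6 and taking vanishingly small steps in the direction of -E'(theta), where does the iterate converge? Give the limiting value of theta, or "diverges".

-3

E'(theta) = -45(theta - 4)(theta - 2)(theta - 1)(theta + 3), so E'(-6) = -75600.
Gradient descent moves in the -E' direction, i.e. theta is increasing.
The nearest critical point in that direction is theta = -3, where E'' = 6300 > 0 (a local minimum). The iterate converges there.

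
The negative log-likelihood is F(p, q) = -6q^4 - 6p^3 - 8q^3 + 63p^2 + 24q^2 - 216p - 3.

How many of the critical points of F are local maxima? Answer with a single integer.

F separates as a function of p plus a function of q, so ∇F=0 decouples.
∂F/∂p = -18(p - 4)(p - 3) = 0 at p ∈ {3, 4}; ∂F/∂q = -24q(q - 1)(q + 2) = 0 at q ∈ {-2, 0, 1}.
The Hessian is diagonal: diag(F_pp, F_qq). Second derivatives: F_pp(3)=18, F_pp(4)=-18; F_qq(-2)=-144, F_qq(0)=48, F_qq(1)=-72.
Local maxima occur where both diagonal entries negative: (4, -2), (4, 1). Count: 2.

2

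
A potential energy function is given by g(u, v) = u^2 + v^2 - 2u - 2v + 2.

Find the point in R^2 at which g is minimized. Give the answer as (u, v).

(1, 1)

g(u,v) separates as P(u) + Q(v) + 2, so its minimum is min P + min Q + 2.
P'(u) = 2u - 2 vanishes at u ∈ {1}; Q'(v) = 2v - 2 vanishes at v ∈ {1}.
Local minima of P (where P''>0): P(1)=-1. Local minima of Q: Q(1)=-1.
So the global minimum of g is P(1) + Q(1) + 2 = -1 − 1 + 2 = 0, attained at (1, 1).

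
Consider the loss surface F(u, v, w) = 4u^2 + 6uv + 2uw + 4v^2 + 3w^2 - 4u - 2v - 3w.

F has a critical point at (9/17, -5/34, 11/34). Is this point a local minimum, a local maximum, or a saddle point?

The Hessian is constant: H = [[8, 6, 2], [6, 8, 0], [2, 0, 6]].
Leading principal minors: Δ₁ = 8, Δ₂ = 28, Δ₃ = 136.
All leading minors are positive, so H is positive definite: a local minimum.

local minimum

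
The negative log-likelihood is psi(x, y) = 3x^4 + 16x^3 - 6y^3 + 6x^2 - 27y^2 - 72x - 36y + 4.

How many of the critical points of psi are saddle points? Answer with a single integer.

psi separates as a function of x plus a function of y, so ∇psi=0 decouples.
∂psi/∂x = 12(x - 1)(x + 2)(x + 3) = 0 at x ∈ {-3, -2, 1}; ∂psi/∂y = -18(y + 1)(y + 2) = 0 at y ∈ {-2, -1}.
The Hessian is diagonal: diag(psi_xx, psi_yy). Second derivatives: psi_xx(-3)=48, psi_xx(-2)=-36, psi_xx(1)=144; psi_yy(-2)=18, psi_yy(-1)=-18.
Saddle points occur where the two diagonal entries have opposite signs: (-3, -1), (-2, -2), (1, -1). Count: 3.

3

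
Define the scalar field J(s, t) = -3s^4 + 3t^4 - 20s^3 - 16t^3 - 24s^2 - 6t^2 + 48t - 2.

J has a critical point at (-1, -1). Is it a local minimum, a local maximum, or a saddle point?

local minimum

The mixed partial ∂²J/∂s∂t is 0, so the Hessian at any point is diag(J_ss, J_tt) = diag(-12(3s^2 + 10s + 4), 12(3t^2 - 8t - 1)).
At (-1, -1): H = diag(36, 120).
Both eigenvalues are positive, so H is positive definite: a local minimum.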